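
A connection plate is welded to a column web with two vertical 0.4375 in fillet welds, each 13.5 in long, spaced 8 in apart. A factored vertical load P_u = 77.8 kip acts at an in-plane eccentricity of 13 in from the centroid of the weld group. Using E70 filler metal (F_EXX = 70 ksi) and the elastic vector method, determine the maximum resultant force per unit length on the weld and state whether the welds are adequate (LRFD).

Total weld length L_w = 27 in. Treat welds as unit-width lines.
Polar moment about centroid: J = 2[d³/12 + d(b/2)²] = 2[13.5³/12 + 13.5×4²] = 842.1 in³.
Direct shear f_v = P/L_w = 77.8 / 27 = 2.881 kip/in (vertical).
Torsion M = P·e = 77.8 × 13 = 1011.4 kip·in.
Critical point at (x, y) = (4, 6.75) from centroid. f_tx = M·y/J = 8.107 kip/in; f_ty = M·x/J = 4.804 kip/in.
Resultant f_max = √[f_tx² + (f_v + f_ty)²] = √[8.107² + (2.881 + 4.804)²] = 11.17 kip/in.
Capacity per unit length: φr_n = 0.75 × 0.6 × 70 × (0.707 × 0.4375) = 9.743 kip/in.
11.17 > 9.743 → NOT adequate.

f_max ≈ 11.2 kip/in; NOT adequate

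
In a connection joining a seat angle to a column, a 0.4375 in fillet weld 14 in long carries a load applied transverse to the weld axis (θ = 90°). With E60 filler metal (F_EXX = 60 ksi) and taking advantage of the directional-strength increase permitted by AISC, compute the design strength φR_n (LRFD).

φR_n ≈ 175 kips

t_e = 0.707 × 0.4375 = 0.3093 in; A_we = 0.3093 × 14 = 4.33 in².
Directional factor: 1.0 + 0.5 sin^1.5(90°) = 1.5.
F_nw = 0.6 × 60 × 1.5 = 54 ksi.
φR_n = 0.75 × 54 × 4.33 = 175.4 kips.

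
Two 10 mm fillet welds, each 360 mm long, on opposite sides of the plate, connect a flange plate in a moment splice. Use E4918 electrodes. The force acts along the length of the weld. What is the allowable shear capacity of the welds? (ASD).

E49XX → F_EXX = 490 MPa.
Effective throat t_e = 0.707 × 10 = 7.07 mm.
Total length L = 720 mm; A_we = 7.07 × 720 = 5090 mm².
F_nw = 0.6 F_EXX = 0.6 × 490 = 294 MPa.
R_n = 294 × 5090 × 10⁻³ = 1497 kN; R_n/Ω = 1497/2.0 = 748.3 kN.

R_n/Ω ≈ 748 kN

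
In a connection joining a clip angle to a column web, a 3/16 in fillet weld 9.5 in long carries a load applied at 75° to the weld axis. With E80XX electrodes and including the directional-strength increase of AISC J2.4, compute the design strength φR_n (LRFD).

E80XX → F_EXX = 80 ksi.
t_e = 0.707 × 0.1875 = 0.1326 in; A_we = 0.1326 × 9.5 = 1.259 in².
Directional factor: 1.0 + 0.5 sin^1.5(75°) = 1.475.
F_nw = 0.6 × 80 × 1.475 = 70.78 ksi.
φR_n = 0.75 × 70.78 × 1.259 = 66.86 kips.

φR_n ≈ 66.9 kips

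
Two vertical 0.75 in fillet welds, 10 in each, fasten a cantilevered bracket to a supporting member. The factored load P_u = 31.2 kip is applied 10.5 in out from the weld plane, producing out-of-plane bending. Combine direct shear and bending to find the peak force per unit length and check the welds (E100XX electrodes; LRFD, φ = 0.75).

f_max ≈ 9.95 kip/in; adequate

E100XX → F_EXX = 100 ksi.
L_w = 2 × 10 = 20 in; section modulus (unit throat) S = 2 × L²/6 = 33.33 in².
Direct shear f_v = P/L_w = 31.2/20 = 1.56 kip/in.
Moment M = P × e = 31.2 × 10.5 = 327.6 kip·in; bending f_b = M/S = 9.828 kip/in.
f_max = √(f_v² + f_b²) = √(1.56² + 9.828²) = 9.951 kip/in.
φr_n = 0.75 × 0.6 × 100 × (0.707 × 0.75) = 23.86 kip/in → adequate.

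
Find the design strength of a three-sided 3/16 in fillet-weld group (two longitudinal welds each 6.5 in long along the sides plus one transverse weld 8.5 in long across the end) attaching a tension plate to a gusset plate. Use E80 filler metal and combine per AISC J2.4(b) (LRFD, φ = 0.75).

φR_n ≈ 114 kips

E80XX → F_EXX = 80 ksi.
t_e = 0.707 × 0.1875 = 0.1326 in.
R_nwl = 0.6 × 80 × 0.1326 × 13 = 82.72 kips (longitudinal, 2 welds).
R_nwt = 0.6 × 80 × 0.1326 × 8.5 = 54.09 kips (transverse, base value).
(i) R_nwl + R_nwt = 136.8 kips; (ii) 0.85 R_nwl + 1.5 R_nwt = 151.4 kips.
R_n = max = 151.4 kips [governs: (ii)]; φR_n = 113.6 kips.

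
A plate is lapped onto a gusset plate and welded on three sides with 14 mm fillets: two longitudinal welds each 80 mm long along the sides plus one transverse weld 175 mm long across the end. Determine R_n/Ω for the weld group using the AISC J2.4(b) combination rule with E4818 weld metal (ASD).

E48XX → F_EXX = 480 MPa.
t_e = 0.707 × 14 = 9.898 mm.
R_nwl = 0.6 × 480 × 9.898 × 160 × 10⁻³ = 456.1 kN (longitudinal, 2 welds).
R_nwt = 0.6 × 480 × 9.898 × 175 × 10⁻³ = 498.9 kN (transverse, base value).
(i) R_nwl + R_nwt = 955 kN; (ii) 0.85 R_nwl + 1.5 R_nwt = 1136 kN.
R_n = max = 1136 kN [governs: (ii)]; R_n/Ω = 568 kN.

R_n/Ω ≈ 568 kN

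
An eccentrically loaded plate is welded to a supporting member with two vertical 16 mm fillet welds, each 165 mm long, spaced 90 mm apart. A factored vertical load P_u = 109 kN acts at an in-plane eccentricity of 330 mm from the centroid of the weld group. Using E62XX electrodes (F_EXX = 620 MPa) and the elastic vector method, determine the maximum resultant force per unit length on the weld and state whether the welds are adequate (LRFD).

f_max ≈ 2560 N/mm; adequate

Total weld length L_w = 330 mm. Treat welds as unit-width lines.
Polar moment about centroid: J = 2[d³/12 + d(b/2)²] = 2[165³/12 + 165×45²] = 1417000 mm³.
Direct shear f_v = P/L_w = 109×10³ / 330 = 330.3 N/mm (vertical).
Torsion M = P·e = 109×10³ × 330 = 35970000 N·mm.
Critical point at (x, y) = (45, 82.5) from centroid. f_tx = M·y/J = 2094 N/mm; f_ty = M·x/J = 1142 N/mm.
Resultant f_max = √[f_tx² + (f_v + f_ty)²] = √[2094² + (330.3 + 1142)²] = 2560 N/mm.
Capacity per unit length: φr_n = 0.75 × 0.6 × 620 × (0.707 × 16) = 3156 N/mm.
2560 ≤ 3156 → adequate.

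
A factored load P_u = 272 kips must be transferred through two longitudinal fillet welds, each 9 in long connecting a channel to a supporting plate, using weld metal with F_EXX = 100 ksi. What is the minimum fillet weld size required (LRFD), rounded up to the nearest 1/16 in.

w = 1/2 in

Total weld length L = 18 in.
Required throat t_e = P_u / (φ × 0.6 F_EXX × L) = 272 / (0.75 × 0.6 × 100 × 18) = 0.3358 in.
Required leg w = t_e / 0.707 = 0.475 in → use 1/2 in.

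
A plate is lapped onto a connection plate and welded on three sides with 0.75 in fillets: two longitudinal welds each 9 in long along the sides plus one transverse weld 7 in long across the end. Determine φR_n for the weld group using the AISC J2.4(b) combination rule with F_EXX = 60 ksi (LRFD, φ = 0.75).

t_e = 0.707 × 0.75 = 0.5302 in.
R_nwl = 0.6 × 60 × 0.5302 × 18 = 343.6 kip (longitudinal, 2 welds).
R_nwt = 0.6 × 60 × 0.5302 × 7 = 133.6 kip (transverse, base value).
(i) R_nwl + R_nwt = 477.2 kip; (ii) 0.85 R_nwl + 1.5 R_nwt = 492.5 kip.
R_n = max = 492.5 kip [governs: (ii)]; φR_n = 369.4 kip.

φR_n ≈ 369 kip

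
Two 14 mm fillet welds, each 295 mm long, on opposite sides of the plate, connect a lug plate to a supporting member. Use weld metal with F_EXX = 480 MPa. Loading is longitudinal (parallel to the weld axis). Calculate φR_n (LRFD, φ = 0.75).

Effective throat t_e = 0.707 × 14 = 9.898 mm.
Total length L = 590 mm; A_we = 9.898 × 590 = 5840 mm².
F_nw = 0.6 F_EXX = 0.6 × 480 = 288 MPa.
φR_n = 0.75 × 288 × 5840 × 10⁻³ = 1261 kN.

φR_n ≈ 1260 kN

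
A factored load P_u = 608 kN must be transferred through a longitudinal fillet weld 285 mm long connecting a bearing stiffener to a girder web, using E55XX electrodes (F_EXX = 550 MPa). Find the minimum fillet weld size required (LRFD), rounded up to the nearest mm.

w = 13 mm

Total weld length L = 285 mm.
Required throat t_e = P_u / (φ × 0.6 F_EXX × L) = 608 / (0.75 × 0.6 × 550 × 285 × 10⁻³) = 8.62 mm.
Required leg w = t_e / 0.707 = 12.19 mm → use 13 mm.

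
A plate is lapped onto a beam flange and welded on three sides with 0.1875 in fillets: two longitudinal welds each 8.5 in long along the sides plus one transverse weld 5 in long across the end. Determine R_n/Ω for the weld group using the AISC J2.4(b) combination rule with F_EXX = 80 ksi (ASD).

t_e = 0.707 × 0.1875 = 0.1326 in.
R_nwl = 0.6 × 80 × 0.1326 × 17 = 108.2 kips (longitudinal, 2 welds).
R_nwt = 0.6 × 80 × 0.1326 × 5 = 31.81 kips (transverse, base value).
(i) R_nwl + R_nwt = 140 kips; (ii) 0.85 R_nwl + 1.5 R_nwt = 139.7 kips.
R_n = max = 140 kips [governs: (i)]; R_n/Ω = 69.99 kips.

R_n/Ω ≈ 70 kips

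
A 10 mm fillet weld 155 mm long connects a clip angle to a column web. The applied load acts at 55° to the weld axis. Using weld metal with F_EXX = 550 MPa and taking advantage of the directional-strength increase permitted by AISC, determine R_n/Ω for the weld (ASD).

R_n/Ω ≈ 248 kN

t_e = 0.707 × 10 = 7.07 mm; A_we = 7.07 × 155 = 1096 mm².
Directional factor: 1.0 + 0.5 sin^1.5(55°) = 1.371.
F_nw = 0.6 × 550 × 1.371 = 452.3 MPa.
R_n/Ω = (452.3 × 1096) / 2.0 × 10⁻³ = 247.8 kN.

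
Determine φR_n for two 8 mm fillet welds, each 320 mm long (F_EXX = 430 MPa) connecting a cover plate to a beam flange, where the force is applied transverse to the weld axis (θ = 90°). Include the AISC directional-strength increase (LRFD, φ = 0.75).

φR_n ≈ 1050 kN

t_e = 0.707 × 8 = 5.656 mm; A_we = 5.656 × 640 = 3620 mm².
Directional factor: 1.0 + 0.5 sin^1.5(90°) = 1.5.
F_nw = 0.6 × 430 × 1.5 = 387 MPa.
φR_n = 0.75 × 387 × 3620 × 10⁻³ = 1051 kN.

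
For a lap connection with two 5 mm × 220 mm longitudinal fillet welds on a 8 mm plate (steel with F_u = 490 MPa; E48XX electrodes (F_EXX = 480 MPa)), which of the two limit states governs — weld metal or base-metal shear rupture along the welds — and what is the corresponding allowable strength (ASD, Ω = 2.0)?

t_e = 0.707 × 5 = 3.535 mm; L = 440 mm.
Weld metal: R_n/Ω = (1/2.0) × 0.6 × 480 × 3.535 × 440 × 10⁻³ = 224 kN.
Base metal (shear rupture): R_n/Ω = (1/2.0) × 0.6 × 490 × 8 × 440 × 10⁻³ = 517.4 kN.
Governing: weld metal.

R_n/Ω ≈ 224 kN (weld metal governs)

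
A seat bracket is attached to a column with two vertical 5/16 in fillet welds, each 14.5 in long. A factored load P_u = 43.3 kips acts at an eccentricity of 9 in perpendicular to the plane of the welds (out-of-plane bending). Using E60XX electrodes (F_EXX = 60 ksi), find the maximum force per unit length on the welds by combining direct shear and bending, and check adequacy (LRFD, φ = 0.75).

L_w = 2 × 14.5 = 29 in; section modulus (unit throat) S = 2 × L²/6 = 70.08 in².
Direct shear f_v = P/L_w = 43.3/29 = 1.493 kip/in.
Moment M = P × e = 43.3 × 9 = 389.7 kip·in; bending f_b = M/S = 5.561 kip/in.
f_max = √(f_v² + f_b²) = √(1.493² + 5.561²) = 5.757 kip/in.
φr_n = 0.75 × 0.6 × 60 × (0.707 × 0.3125) = 5.965 kip/in → adequate.

f_max ≈ 5.76 kip/in; adequate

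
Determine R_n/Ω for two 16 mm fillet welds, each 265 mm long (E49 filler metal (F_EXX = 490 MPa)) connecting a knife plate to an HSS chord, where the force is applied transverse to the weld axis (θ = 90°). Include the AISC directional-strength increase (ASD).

R_n/Ω ≈ 1320 kN

t_e = 0.707 × 16 = 11.31 mm; A_we = 11.31 × 530 = 5995 mm².
Directional factor: 1.0 + 0.5 sin^1.5(90°) = 1.5.
F_nw = 0.6 × 490 × 1.5 = 441 MPa.
R_n/Ω = (441 × 5995) / 2.0 × 10⁻³ = 1322 kN.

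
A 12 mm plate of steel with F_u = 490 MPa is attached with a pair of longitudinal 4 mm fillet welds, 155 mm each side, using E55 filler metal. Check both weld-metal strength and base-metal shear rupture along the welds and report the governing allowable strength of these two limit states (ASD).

E55XX → F_EXX = 550 MPa.
t_e = 0.707 × 4 = 2.828 mm; L = 310 mm.
Weld metal: R_n/Ω = (1/2.0) × 0.6 × 550 × 2.828 × 310 × 10⁻³ = 144.7 kN.
Base metal (shear rupture): R_n/Ω = (1/2.0) × 0.6 × 490 × 12 × 310 × 10⁻³ = 546.8 kN.
Governing: weld metal.

R_n/Ω ≈ 145 kN (weld metal governs)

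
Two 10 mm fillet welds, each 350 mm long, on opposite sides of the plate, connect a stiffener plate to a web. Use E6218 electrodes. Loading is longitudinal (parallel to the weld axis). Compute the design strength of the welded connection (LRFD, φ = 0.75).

φR_n ≈ 1380 kN

E62XX → F_EXX = 620 MPa.
Effective throat t_e = 0.707 × 10 = 7.07 mm.
Total length L = 700 mm; A_we = 7.07 × 700 = 4949 mm².
F_nw = 0.6 F_EXX = 0.6 × 620 = 372 MPa.
φR_n = 0.75 × 372 × 4949 × 10⁻³ = 1381 kN.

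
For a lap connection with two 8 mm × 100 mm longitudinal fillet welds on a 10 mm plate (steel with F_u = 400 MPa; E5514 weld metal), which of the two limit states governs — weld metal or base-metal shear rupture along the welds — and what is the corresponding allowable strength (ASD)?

E55XX → F_EXX = 550 MPa.
t_e = 0.707 × 8 = 5.656 mm; L = 200 mm.
Weld metal: R_n/Ω = (1/2.0) × 0.6 × 550 × 5.656 × 200 × 10⁻³ = 186.6 kN.
Base metal (shear rupture): R_n/Ω = (1/2.0) × 0.6 × 400 × 10 × 200 × 10⁻³ = 240 kN.
Governing: weld metal.

R_n/Ω ≈ 187 kN (weld metal governs)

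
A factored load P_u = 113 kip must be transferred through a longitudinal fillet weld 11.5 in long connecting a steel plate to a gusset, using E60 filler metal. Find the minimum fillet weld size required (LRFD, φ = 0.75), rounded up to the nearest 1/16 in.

E60XX → F_EXX = 60 ksi.
Total weld length L = 11.5 in.
Required throat t_e = P_u / (φ × 0.6 F_EXX × L) = 113 / (0.75 × 0.6 × 60 × 11.5) = 0.3639 in.
Required leg w = t_e / 0.707 = 0.5148 in → use 9/16 in.

w = 9/16 in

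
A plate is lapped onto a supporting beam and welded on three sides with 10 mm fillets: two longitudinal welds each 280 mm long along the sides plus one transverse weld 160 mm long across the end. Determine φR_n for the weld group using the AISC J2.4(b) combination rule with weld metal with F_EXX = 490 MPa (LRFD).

φR_n ≈ 1120 kN

t_e = 0.707 × 10 = 7.07 mm.
R_nwl = 0.6 × 490 × 7.07 × 560 × 10⁻³ = 1164 kN (longitudinal, 2 welds).
R_nwt = 0.6 × 490 × 7.07 × 160 × 10⁻³ = 332.6 kN (transverse, base value).
(i) R_nwl + R_nwt = 1497 kN; (ii) 0.85 R_nwl + 1.5 R_nwt = 1488 kN.
R_n = max = 1497 kN [governs: (i)]; φR_n = 1122 kN.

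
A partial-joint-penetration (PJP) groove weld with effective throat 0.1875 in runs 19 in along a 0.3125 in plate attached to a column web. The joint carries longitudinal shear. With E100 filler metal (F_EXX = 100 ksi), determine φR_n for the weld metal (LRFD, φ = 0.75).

φR_n ≈ 160 kips

Effective throat (given) t_e = 0.1875 in.
A_we = 0.1875 × 19 = 3.562 in².
F_nw = 0.6 F_EXX = 60 ksi.
φR_n = 0.75 × 60 × 3.562 = 160.3 kips.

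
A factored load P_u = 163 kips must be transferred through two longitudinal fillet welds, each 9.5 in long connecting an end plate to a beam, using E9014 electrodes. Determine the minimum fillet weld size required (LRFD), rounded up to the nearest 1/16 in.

E90XX → F_EXX = 90 ksi.
Total weld length L = 19 in.
Required throat t_e = P_u / (φ × 0.6 F_EXX × L) = 163 / (0.75 × 0.6 × 90 × 19) = 0.2118 in.
Required leg w = t_e / 0.707 = 0.2996 in → use 5/16 in.

w = 5/16 in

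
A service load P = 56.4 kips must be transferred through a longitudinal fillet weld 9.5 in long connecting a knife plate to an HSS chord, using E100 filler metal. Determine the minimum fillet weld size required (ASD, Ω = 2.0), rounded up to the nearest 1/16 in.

w = 5/16 in

E100XX → F_EXX = 100 ksi.
Total weld length L = 9.5 in.
Required throat t_e = P × Ω / (0.6 F_EXX × L) = 56.4 × 2.0 / (0.6 × 100 × 9.5) = 0.1979 in.
Required leg w = t_e / 0.707 = 0.2799 in → use 5/16 in.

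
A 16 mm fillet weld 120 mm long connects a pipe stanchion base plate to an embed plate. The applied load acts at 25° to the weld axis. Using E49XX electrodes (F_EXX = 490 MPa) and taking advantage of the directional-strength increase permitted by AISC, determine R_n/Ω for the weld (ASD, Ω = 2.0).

R_n/Ω ≈ 227 kN

t_e = 0.707 × 16 = 11.31 mm; A_we = 11.31 × 120 = 1357 mm².
Directional factor: 1.0 + 0.5 sin^1.5(25°) = 1.137.
F_nw = 0.6 × 490 × 1.137 = 334.4 MPa.
R_n/Ω = (334.4 × 1357) / 2.0 × 10⁻³ = 227 kN.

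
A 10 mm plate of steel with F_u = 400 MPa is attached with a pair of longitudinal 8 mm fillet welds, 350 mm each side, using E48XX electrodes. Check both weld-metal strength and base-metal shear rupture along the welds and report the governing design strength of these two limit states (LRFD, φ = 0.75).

φR_n ≈ 855 kN (weld metal governs)

E48XX → F_EXX = 480 MPa.
t_e = 0.707 × 8 = 5.656 mm; L = 700 mm.
Weld metal: φR_n = 0.75 × 0.6 × 480 × 5.656 × 700 × 10⁻³ = 855.2 kN.
Base metal (shear rupture): φR_n = 0.75 × 0.6 × 400 × 10 × 700 × 10⁻³ = 1260 kN.
Governing: weld metal.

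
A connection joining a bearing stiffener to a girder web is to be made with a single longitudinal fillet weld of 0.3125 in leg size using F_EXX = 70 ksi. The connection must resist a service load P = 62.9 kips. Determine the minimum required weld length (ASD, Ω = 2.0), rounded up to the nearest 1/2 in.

L = 14 in

Throat t_e = 0.707 × 0.3125 = 0.2209 in.
r_n/Ω = (0.6 × 70 × 0.2209) / 2.0 = 4.64 kip/in.
L_req = P / (r_n/Ω) = 62.9 / 4.64 = 13.56 in total.
Round up → use L = 14 in.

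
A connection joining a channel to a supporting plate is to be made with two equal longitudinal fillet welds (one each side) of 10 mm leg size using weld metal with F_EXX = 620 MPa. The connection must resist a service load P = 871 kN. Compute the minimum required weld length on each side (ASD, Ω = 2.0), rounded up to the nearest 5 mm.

Throat t_e = 0.707 × 10 = 7.07 mm.
r_n/Ω = (0.6 × 620 × 7.07) / 2.0 = 1315 N/mm = 1.315 kN/mm.
L_req = P / (r_n/Ω) = 871 / 1.315 = 662.3 mm total.
Per side: 662.3 / 2 = 331.2 mm.
Round up → use L = 335 mm on each side.

L = 335 mm on each side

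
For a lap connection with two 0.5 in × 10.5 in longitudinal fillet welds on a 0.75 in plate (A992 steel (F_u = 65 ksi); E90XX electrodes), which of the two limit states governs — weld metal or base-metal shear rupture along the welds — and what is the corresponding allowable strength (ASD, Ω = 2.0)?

E90XX → F_EXX = 90 ksi.
t_e = 0.707 × 0.5 = 0.3535 in; L = 21 in.
Weld metal: R_n/Ω = (1/2.0) × 0.6 × 90 × 0.3535 × 21 = 200.4 kip.
Base metal (shear rupture): R_n/Ω = (1/2.0) × 0.6 × 65 × 0.75 × 21 = 307.1 kip.
Governing: weld metal.

R_n/Ω ≈ 200 kip (weld metal governs)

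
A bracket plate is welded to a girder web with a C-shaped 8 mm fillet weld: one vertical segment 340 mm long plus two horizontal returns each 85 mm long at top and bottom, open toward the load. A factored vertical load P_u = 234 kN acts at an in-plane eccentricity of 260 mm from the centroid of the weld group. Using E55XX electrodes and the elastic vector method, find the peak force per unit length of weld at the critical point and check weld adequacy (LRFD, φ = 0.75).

f_max ≈ 1550 N/mm; NOT adequate

E55XX → F_EXX = 550 MPa.
Total weld length L_w = 510 mm. Treat welds as unit-width lines.
Centroid: x̄ = 2×85×42.5 / 510 = 14.17 mm from the vertical weld.
Polar moment about centroid: J = I_x + I_y = [340³/12 + 2×85×170²] + [340×14.17² + 2(85³/12 + 85×28.33²)] = 8495000 mm³.
Direct shear f_v = P/L_w = 234×10³ / 510 = 458.8 N/mm (vertical).
Torsion M = P·e = 234×10³ × 260 = 60840000 N·mm.
Critical point at (x, y) = (70.83, 170) from centroid. f_tx = M·y/J = 1217 N/mm; f_ty = M·x/J = 507.3 N/mm.
Resultant f_max = √[f_tx² + (f_v + f_ty)²] = √[1217² + (458.8 + 507.3)²] = 1554 N/mm.
Capacity per unit length: φr_n = 0.75 × 0.6 × 550 × (0.707 × 8) = 1400 N/mm.
1554 > 1400 → NOT adequate.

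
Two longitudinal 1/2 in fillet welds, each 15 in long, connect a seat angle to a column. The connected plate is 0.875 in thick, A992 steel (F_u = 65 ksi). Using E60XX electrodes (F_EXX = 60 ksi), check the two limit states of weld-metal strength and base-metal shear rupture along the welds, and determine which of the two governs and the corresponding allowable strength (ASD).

R_n/Ω ≈ 191 kips (weld metal governs)

t_e = 0.707 × 0.5 = 0.3535 in; L = 30 in.
Weld metal: R_n/Ω = (1/2.0) × 0.6 × 60 × 0.3535 × 30 = 190.9 kips.
Base metal (shear rupture): R_n/Ω = (1/2.0) × 0.6 × 65 × 0.875 × 30 = 511.9 kips.
Governing: weld metal.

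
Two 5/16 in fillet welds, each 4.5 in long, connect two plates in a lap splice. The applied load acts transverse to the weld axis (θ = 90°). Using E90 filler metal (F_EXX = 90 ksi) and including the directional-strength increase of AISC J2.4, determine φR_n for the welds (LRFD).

φR_n ≈ 121 kip

t_e = 0.707 × 0.3125 = 0.2209 in; A_we = 0.2209 × 9 = 1.988 in².
Directional factor: 1.0 + 0.5 sin^1.5(90°) = 1.5.
F_nw = 0.6 × 90 × 1.5 = 81 ksi.
φR_n = 0.75 × 81 × 1.988 = 120.8 kip.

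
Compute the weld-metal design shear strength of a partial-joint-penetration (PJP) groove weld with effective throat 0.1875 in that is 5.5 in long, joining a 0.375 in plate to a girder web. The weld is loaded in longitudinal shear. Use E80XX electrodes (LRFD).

φR_n ≈ 37.1 kips

E80XX → F_EXX = 80 ksi.
Effective throat (given) t_e = 0.1875 in.
A_we = 0.1875 × 5.5 = 1.031 in².
F_nw = 0.6 F_EXX = 48 ksi.
φR_n = 0.75 × 48 × 1.031 = 37.12 kips.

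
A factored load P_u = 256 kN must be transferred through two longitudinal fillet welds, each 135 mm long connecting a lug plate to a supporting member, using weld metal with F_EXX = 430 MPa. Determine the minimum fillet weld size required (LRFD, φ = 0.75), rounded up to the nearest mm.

w = 7 mm

Total weld length L = 270 mm.
Required throat t_e = P_u / (φ × 0.6 F_EXX × L) = 256 / (0.75 × 0.6 × 430 × 270 × 10⁻³) = 4.9 mm.
Required leg w = t_e / 0.707 = 6.931 mm → use 7 mm.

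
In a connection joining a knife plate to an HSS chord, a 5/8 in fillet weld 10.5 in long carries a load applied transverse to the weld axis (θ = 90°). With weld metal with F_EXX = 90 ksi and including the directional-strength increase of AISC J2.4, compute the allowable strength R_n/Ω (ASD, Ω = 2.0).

t_e = 0.707 × 0.625 = 0.4419 in; A_we = 0.4419 × 10.5 = 4.64 in².
Directional factor: 1.0 + 0.5 sin^1.5(90°) = 1.5.
F_nw = 0.6 × 90 × 1.5 = 81 ksi.
R_n/Ω = (81 × 4.64) / 2.0 = 187.9 kip.

R_n/Ω ≈ 188 kip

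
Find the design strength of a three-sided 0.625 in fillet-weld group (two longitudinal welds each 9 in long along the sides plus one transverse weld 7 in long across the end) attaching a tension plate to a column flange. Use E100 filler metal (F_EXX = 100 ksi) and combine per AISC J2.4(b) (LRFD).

t_e = 0.707 × 0.625 = 0.4419 in.
R_nwl = 0.6 × 100 × 0.4419 × 18 = 477.2 kips (longitudinal, 2 welds).
R_nwt = 0.6 × 100 × 0.4419 × 7 = 185.6 kips (transverse, base value).
(i) R_nwl + R_nwt = 662.8 kips; (ii) 0.85 R_nwl + 1.5 R_nwt = 684 kips.
R_n = max = 684 kips [governs: (ii)]; φR_n = 513 kips.

φR_n ≈ 513 kips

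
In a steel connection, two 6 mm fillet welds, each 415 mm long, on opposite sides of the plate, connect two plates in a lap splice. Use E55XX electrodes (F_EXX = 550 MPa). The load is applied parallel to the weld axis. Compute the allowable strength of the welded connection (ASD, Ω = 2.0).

Effective throat t_e = 0.707 × 6 = 4.242 mm.
Total length L = 830 mm; A_we = 4.242 × 830 = 3521 mm².
F_nw = 0.6 F_EXX = 0.6 × 550 = 330 MPa.
R_n = 330 × 3521 × 10⁻³ = 1162 kN; R_n/Ω = 1162/2.0 = 580.9 kN.

R_n/Ω ≈ 581 kN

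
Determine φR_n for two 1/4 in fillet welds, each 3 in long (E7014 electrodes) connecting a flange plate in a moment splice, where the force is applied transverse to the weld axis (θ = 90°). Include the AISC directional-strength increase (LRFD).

φR_n ≈ 50.1 kip

E70XX → F_EXX = 70 ksi.
t_e = 0.707 × 0.25 = 0.1767 in; A_we = 0.1767 × 6 = 1.06 in².
Directional factor: 1.0 + 0.5 sin^1.5(90°) = 1.5.
F_nw = 0.6 × 70 × 1.5 = 63 ksi.
φR_n = 0.75 × 63 × 1.06 = 50.11 kip.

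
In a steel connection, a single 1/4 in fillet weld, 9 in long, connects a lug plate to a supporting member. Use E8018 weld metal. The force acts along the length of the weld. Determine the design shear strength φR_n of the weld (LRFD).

φR_n ≈ 57.3 kip

E80XX → F_EXX = 80 ksi.
Effective throat t_e = 0.707 × 0.25 = 0.1767 in.
Total length L = 9 in; A_we = 0.1767 × 9 = 1.591 in².
F_nw = 0.6 F_EXX = 0.6 × 80 = 48 ksi.
φR_n = 0.75 × 48 × 1.591 = 57.27 kip.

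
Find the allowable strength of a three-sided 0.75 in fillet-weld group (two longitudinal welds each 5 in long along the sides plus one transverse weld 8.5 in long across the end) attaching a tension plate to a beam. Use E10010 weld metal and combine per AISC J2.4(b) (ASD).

E100XX → F_EXX = 100 ksi.
t_e = 0.707 × 0.75 = 0.5302 in.
R_nwl = 0.6 × 100 × 0.5302 × 10 = 318.2 kips (longitudinal, 2 welds).
R_nwt = 0.6 × 100 × 0.5302 × 8.5 = 270.4 kips (transverse, base value).
(i) R_nwl + R_nwt = 588.6 kips; (ii) 0.85 R_nwl + 1.5 R_nwt = 676.1 kips.
R_n = max = 676.1 kips [governs: (ii)]; R_n/Ω = 338 kips.

R_n/Ω ≈ 338 kips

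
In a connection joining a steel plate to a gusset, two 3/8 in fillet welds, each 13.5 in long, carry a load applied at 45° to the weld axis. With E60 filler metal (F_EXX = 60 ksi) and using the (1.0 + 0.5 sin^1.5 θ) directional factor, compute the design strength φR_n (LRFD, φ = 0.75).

t_e = 0.707 × 0.375 = 0.2651 in; A_we = 0.2651 × 27 = 7.158 in².
Directional factor: 1.0 + 0.5 sin^1.5(45°) = 1.297.
F_nw = 0.6 × 60 × 1.297 = 46.7 ksi.
φR_n = 0.75 × 46.7 × 7.158 = 250.7 kips.

φR_n ≈ 251 kips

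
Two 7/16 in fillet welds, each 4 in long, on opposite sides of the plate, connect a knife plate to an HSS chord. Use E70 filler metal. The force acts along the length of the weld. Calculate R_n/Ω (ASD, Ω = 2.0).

E70XX → F_EXX = 70 ksi.
Effective throat t_e = 0.707 × 0.4375 = 0.3093 in.
Total length L = 8 in; A_we = 0.3093 × 8 = 2.474 in².
F_nw = 0.6 F_EXX = 0.6 × 70 = 42 ksi.
R_n = 42 × 2.474 = 103.9 kip; R_n/Ω = 103.9/2.0 = 51.96 kip.

R_n/Ω ≈ 52 kip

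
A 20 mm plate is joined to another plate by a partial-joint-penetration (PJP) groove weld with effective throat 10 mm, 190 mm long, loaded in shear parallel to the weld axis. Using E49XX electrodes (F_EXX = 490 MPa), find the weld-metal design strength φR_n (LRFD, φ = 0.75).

Effective throat (given) t_e = 10 mm.
A_we = 10 × 190 = 1900 mm².
F_nw = 0.6 F_EXX = 294 MPa.
φR_n = 0.75 × 294 × 1900 × 10⁻³ = 419 kN.

φR_n ≈ 419 kN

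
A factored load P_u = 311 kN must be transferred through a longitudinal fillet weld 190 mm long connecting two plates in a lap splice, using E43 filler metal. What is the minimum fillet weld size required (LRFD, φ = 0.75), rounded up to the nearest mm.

E43XX → F_EXX = 430 MPa.
Total weld length L = 190 mm.
Required throat t_e = P_u / (φ × 0.6 F_EXX × L) = 311 / (0.75 × 0.6 × 430 × 190 × 10⁻³) = 8.459 mm.
Required leg w = t_e / 0.707 = 11.96 mm → use 12 mm.

w = 12 mm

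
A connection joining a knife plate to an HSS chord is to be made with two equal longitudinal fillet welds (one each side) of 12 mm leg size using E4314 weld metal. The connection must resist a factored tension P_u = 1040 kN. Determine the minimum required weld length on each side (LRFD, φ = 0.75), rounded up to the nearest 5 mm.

E43XX → F_EXX = 430 MPa.
Throat t_e = 0.707 × 12 = 8.484 mm.
φr_n = 0.75 × 0.6 × 430 × 8.484 × 10⁻³ = 1.642 kN/mm.
L_req = P_u / φr_n = 1040 / 1.642 = 633.5 mm total.
Per side: 633.5 / 2 = 316.8 mm.
Round up → use L = 320 mm on each side.

L = 320 mm on each side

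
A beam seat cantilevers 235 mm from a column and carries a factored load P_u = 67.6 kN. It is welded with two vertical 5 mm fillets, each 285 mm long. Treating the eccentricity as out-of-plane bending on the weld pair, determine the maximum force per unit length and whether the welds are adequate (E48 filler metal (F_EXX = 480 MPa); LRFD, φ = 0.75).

L_w = 2 × 285 = 570 mm; section modulus (unit throat) S = 2 × L²/6 = 27080 mm².
Direct shear f_v = P/L_w = 67.6×10³/570 = 118.6 N/mm.
Moment M = P × e = 67.6×10³ × 235 = 15886000 N·mm; bending f_b = M/S = 586.7 N/mm.
f_max = √(f_v² + f_b²) = √(118.6² + 586.7²) = 598.6 N/mm.
φr_n = 0.75 × 0.6 × 480 × (0.707 × 5) = 763.6 N/mm → adequate.

f_max ≈ 599 N/mm; adequate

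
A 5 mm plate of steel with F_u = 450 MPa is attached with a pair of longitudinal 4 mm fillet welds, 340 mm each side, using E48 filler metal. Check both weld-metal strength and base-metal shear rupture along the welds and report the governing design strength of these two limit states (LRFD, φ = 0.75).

φR_n ≈ 415 kN (weld metal governs)

E48XX → F_EXX = 480 MPa.
t_e = 0.707 × 4 = 2.828 mm; L = 680 mm.
Weld metal: φR_n = 0.75 × 0.6 × 480 × 2.828 × 680 × 10⁻³ = 415.4 kN.
Base metal (shear rupture): φR_n = 0.75 × 0.6 × 450 × 5 × 680 × 10⁻³ = 688.5 kN.
Governing: weld metal.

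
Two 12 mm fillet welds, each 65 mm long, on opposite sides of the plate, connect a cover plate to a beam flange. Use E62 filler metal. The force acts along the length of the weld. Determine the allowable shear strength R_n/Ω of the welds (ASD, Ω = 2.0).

E62XX → F_EXX = 620 MPa.
Effective throat t_e = 0.707 × 12 = 8.484 mm.
Total length L = 130 mm; A_we = 8.484 × 130 = 1103 mm².
F_nw = 0.6 F_EXX = 0.6 × 620 = 372 MPa.
R_n = 372 × 1103 × 10⁻³ = 410.3 kN; R_n/Ω = 410.3/2.0 = 205.1 kN.

R_n/Ω ≈ 205 kN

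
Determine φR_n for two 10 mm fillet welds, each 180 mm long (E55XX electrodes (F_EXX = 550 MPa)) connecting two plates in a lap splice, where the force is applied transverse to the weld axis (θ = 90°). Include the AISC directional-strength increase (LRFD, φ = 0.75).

φR_n ≈ 945 kN

t_e = 0.707 × 10 = 7.07 mm; A_we = 7.07 × 360 = 2545 mm².
Directional factor: 1.0 + 0.5 sin^1.5(90°) = 1.5.
F_nw = 0.6 × 550 × 1.5 = 495 MPa.
φR_n = 0.75 × 495 × 2545 × 10⁻³ = 944.9 kN.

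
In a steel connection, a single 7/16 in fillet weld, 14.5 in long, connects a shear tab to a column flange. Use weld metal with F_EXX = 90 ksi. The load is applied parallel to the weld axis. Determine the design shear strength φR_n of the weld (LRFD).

Effective throat t_e = 0.707 × 0.4375 = 0.3093 in.
Total length L = 14.5 in; A_we = 0.3093 × 14.5 = 4.485 in².
F_nw = 0.6 F_EXX = 0.6 × 90 = 54 ksi.
φR_n = 0.75 × 54 × 4.485 = 181.6 kip.

φR_n ≈ 182 kip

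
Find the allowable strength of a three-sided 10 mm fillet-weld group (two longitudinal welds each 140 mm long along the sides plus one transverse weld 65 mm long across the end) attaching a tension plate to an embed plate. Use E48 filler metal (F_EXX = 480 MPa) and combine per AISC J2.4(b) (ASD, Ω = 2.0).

t_e = 0.707 × 10 = 7.07 mm.
R_nwl = 0.6 × 480 × 7.07 × 280 × 10⁻³ = 570.1 kN (longitudinal, 2 welds).
R_nwt = 0.6 × 480 × 7.07 × 65 × 10⁻³ = 132.4 kN (transverse, base value).
(i) R_nwl + R_nwt = 702.5 kN; (ii) 0.85 R_nwl + 1.5 R_nwt = 683.1 kN.
R_n = max = 702.5 kN [governs: (i)]; R_n/Ω = 351.2 kN.

R_n/Ω ≈ 351 kN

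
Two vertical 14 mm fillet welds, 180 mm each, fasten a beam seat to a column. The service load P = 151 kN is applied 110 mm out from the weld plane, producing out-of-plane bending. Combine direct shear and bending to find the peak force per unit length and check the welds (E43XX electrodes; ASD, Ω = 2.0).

E43XX → F_EXX = 430 MPa.
L_w = 2 × 180 = 360 mm; section modulus (unit throat) S = 2 × L²/6 = 10800 mm².
Direct shear f_v = P/L_w = 151×10³/360 = 419.4 N/mm.
Moment M = P × e = 151×10³ × 110 = 16610000 N·mm; bending f_b = M/S = 1538 N/mm.
f_max = √(f_v² + f_b²) = √(419.4² + 1538²) = 1594 N/mm.
r_n/Ω = (1/2.0) × 0.6 × 430 × (0.707 × 14) = 1277 N/mm → NOT adequate.

f_max ≈ 1590 N/mm; NOT adequate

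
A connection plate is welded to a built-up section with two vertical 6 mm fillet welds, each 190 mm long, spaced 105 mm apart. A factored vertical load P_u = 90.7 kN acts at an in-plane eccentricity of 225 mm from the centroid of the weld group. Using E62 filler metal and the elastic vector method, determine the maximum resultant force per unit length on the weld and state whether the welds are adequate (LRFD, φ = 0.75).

f_max ≈ 1150 N/mm; adequate

E62XX → F_EXX = 620 MPa.
Total weld length L_w = 380 mm. Treat welds as unit-width lines.
Polar moment about centroid: J = 2[d³/12 + d(b/2)²] = 2[190³/12 + 190×52.5²] = 2191000 mm³.
Direct shear f_v = P/L_w = 90.7×10³ / 380 = 238.7 N/mm (vertical).
Torsion M = P·e = 90.7×10³ × 225 = 20408000 N·mm.
Critical point at (x, y) = (52.5, 95) from centroid. f_tx = M·y/J = 885 N/mm; f_ty = M·x/J = 489.1 N/mm.
Resultant f_max = √[f_tx² + (f_v + f_ty)²] = √[885² + (238.7 + 489.1)²] = 1146 N/mm.
Capacity per unit length: φr_n = 0.75 × 0.6 × 620 × (0.707 × 6) = 1184 N/mm.
1146 ≤ 1184 → adequate.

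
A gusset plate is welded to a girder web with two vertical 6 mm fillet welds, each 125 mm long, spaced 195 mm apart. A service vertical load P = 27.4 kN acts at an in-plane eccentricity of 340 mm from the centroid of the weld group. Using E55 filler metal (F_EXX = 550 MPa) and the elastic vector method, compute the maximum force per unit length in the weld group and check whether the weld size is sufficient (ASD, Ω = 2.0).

f_max ≈ 495 N/mm; adequate

Total weld length L_w = 250 mm. Treat welds as unit-width lines.
Polar moment about centroid: J = 2[d³/12 + d(b/2)²] = 2[125³/12 + 125×97.5²] = 2702000 mm³.
Direct shear f_v = P/L_w = 27.4×10³ / 250 = 109.6 N/mm (vertical).
Torsion M = P·e = 27.4×10³ × 340 = 9316000 N·mm.
Critical point at (x, y) = (97.5, 62.5) from centroid. f_tx = M·y/J = 215.5 N/mm; f_ty = M·x/J = 336.2 N/mm.
Resultant f_max = √[f_tx² + (f_v + f_ty)²] = √[215.5² + (109.6 + 336.2)²] = 495.1 N/mm.
Capacity per unit length: r_n/Ω = (1/2.0) × 0.6 × 550 × (0.707 × 6) = 699.9 N/mm.
495.1 ≤ 699.9 → adequate.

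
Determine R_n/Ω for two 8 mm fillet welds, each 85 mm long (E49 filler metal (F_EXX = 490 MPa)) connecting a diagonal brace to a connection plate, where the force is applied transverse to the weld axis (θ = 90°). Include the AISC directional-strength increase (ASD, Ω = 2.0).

R_n/Ω ≈ 212 kN

t_e = 0.707 × 8 = 5.656 mm; A_we = 5.656 × 170 = 961.5 mm².
Directional factor: 1.0 + 0.5 sin^1.5(90°) = 1.5.
F_nw = 0.6 × 490 × 1.5 = 441 MPa.
R_n/Ω = (441 × 961.5) / 2.0 × 10⁻³ = 212 kN.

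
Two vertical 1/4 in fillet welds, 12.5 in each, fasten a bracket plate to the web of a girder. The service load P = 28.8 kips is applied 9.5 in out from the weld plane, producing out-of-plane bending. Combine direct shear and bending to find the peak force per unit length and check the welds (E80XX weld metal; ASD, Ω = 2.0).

f_max ≈ 5.38 kip/in; NOT adequate

E80XX → F_EXX = 80 ksi.
L_w = 2 × 12.5 = 25 in; section modulus (unit throat) S = 2 × L²/6 = 52.08 in².
Direct shear f_v = P/L_w = 28.8/25 = 1.152 kip/in.
Moment M = P × e = 28.8 × 9.5 = 273.6 kip·in; bending f_b = M/S = 5.253 kip/in.
f_max = √(f_v² + f_b²) = √(1.152² + 5.253²) = 5.378 kip/in.
r_n/Ω = (1/2.0) × 0.6 × 80 × (0.707 × 0.25) = 4.242 kip/in → NOT adequate.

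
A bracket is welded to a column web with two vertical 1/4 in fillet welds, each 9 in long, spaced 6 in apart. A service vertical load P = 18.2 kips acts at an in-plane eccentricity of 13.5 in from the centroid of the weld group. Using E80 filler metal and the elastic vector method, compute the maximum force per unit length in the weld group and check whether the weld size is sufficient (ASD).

f_max ≈ 5.32 kip/in; NOT adequate

E80XX → F_EXX = 80 ksi.
Total weld length L_w = 18 in. Treat welds as unit-width lines.
Polar moment about centroid: J = 2[d³/12 + d(b/2)²] = 2[9³/12 + 9×3²] = 283.5 in³.
Direct shear f_v = P/L_w = 18.2 / 18 = 1.011 kip/in (vertical).
Torsion M = P·e = 18.2 × 13.5 = 245.7 kip·in.
Critical point at (x, y) = (3, 4.5) from centroid. f_tx = M·y/J = 3.9 kip/in; f_ty = M·x/J = 2.6 kip/in.
Resultant f_max = √[f_tx² + (f_v + f_ty)²] = √[3.9² + (1.011 + 2.6)²] = 5.315 kip/in.
Capacity per unit length: r_n/Ω = (1/2.0) × 0.6 × 80 × (0.707 × 0.25) = 4.242 kip/in.
5.315 > 4.242 → NOT adequate.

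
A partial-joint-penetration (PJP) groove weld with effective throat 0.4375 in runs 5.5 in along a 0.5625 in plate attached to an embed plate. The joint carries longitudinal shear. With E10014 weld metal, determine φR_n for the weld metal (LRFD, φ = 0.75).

E100XX → F_EXX = 100 ksi.
Effective throat (given) t_e = 0.4375 in.
A_we = 0.4375 × 5.5 = 2.406 in².
F_nw = 0.6 F_EXX = 60 ksi.
φR_n = 0.75 × 60 × 2.406 = 108.3 kip.

φR_n ≈ 108 kip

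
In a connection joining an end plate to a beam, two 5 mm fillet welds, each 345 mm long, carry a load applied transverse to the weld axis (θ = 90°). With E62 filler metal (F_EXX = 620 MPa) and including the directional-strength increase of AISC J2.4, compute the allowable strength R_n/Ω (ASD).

R_n/Ω ≈ 681 kN

t_e = 0.707 × 5 = 3.535 mm; A_we = 3.535 × 690 = 2439 mm².
Directional factor: 1.0 + 0.5 sin^1.5(90°) = 1.5.
F_nw = 0.6 × 620 × 1.5 = 558 MPa.
R_n/Ω = (558 × 2439) / 2.0 × 10⁻³ = 680.5 kN.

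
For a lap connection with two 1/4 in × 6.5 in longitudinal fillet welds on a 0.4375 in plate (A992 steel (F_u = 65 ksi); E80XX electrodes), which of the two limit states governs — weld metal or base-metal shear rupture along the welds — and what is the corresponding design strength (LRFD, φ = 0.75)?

E80XX → F_EXX = 80 ksi.
t_e = 0.707 × 0.25 = 0.1767 in; L = 13 in.
Weld metal: φR_n = 0.75 × 0.6 × 80 × 0.1767 × 13 = 82.72 kip.
Base metal (shear rupture): φR_n = 0.75 × 0.6 × 65 × 0.4375 × 13 = 166.4 kip.
Governing: weld metal.

φR_n ≈ 82.7 kip (weld metal governs)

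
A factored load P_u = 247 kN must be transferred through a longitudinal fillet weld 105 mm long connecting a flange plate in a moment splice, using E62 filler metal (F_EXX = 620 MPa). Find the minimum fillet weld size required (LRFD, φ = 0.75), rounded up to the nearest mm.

Total weld length L = 105 mm.
Required throat t_e = P_u / (φ × 0.6 F_EXX × L) = 247 / (0.75 × 0.6 × 620 × 105 × 10⁻³) = 8.431 mm.
Required leg w = t_e / 0.707 = 11.93 mm → use 12 mm.

w = 12 mm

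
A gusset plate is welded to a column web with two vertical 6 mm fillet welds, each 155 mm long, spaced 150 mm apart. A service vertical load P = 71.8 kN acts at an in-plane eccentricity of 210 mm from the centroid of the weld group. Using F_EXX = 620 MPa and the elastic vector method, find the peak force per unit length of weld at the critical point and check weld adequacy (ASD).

Total weld length L_w = 310 mm. Treat welds as unit-width lines.
Polar moment about centroid: J = 2[d³/12 + d(b/2)²] = 2[155³/12 + 155×75²] = 2364000 mm³.
Direct shear f_v = P/L_w = 71.8×10³ / 310 = 231.6 N/mm (vertical).
Torsion M = P·e = 71.8×10³ × 210 = 15078000 N·mm.
Critical point at (x, y) = (75, 77.5) from centroid. f_tx = M·y/J = 494.2 N/mm; f_ty = M·x/J = 478.3 N/mm.
Resultant f_max = √[f_tx² + (f_v + f_ty)²] = √[494.2² + (231.6 + 478.3)²] = 865 N/mm.
Capacity per unit length: r_n/Ω = (1/2.0) × 0.6 × 620 × (0.707 × 6) = 789 N/mm.
865 > 789 → NOT adequate.

f_max ≈ 865 N/mm; NOT adequate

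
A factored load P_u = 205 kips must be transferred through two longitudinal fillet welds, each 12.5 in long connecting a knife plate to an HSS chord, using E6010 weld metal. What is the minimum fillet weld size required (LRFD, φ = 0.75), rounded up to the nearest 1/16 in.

E60XX → F_EXX = 60 ksi.
Total weld length L = 25 in.
Required throat t_e = P_u / (φ × 0.6 F_EXX × L) = 205 / (0.75 × 0.6 × 60 × 25) = 0.3037 in.
Required leg w = t_e / 0.707 = 0.4296 in → use 7/16 in.

w = 7/16 in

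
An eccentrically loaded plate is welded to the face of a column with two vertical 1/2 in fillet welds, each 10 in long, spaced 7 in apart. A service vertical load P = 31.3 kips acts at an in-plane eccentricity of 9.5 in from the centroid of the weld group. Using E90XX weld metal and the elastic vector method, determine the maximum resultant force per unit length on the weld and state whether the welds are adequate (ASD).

f_max ≈ 5.46 kip/in; adequate

E90XX → F_EXX = 90 ksi.
Total weld length L_w = 20 in. Treat welds as unit-width lines.
Polar moment about centroid: J = 2[d³/12 + d(b/2)²] = 2[10³/12 + 10×3.5²] = 411.7 in³.
Direct shear f_v = P/L_w = 31.3 / 20 = 1.565 kip/in (vertical).
Torsion M = P·e = 31.3 × 9.5 = 297.35 kip·in.
Critical point at (x, y) = (3.5, 5) from centroid. f_tx = M·y/J = 3.612 kip/in; f_ty = M·x/J = 2.528 kip/in.
Resultant f_max = √[f_tx² + (f_v + f_ty)²] = √[3.612² + (1.565 + 2.528)²] = 5.459 kip/in.
Capacity per unit length: r_n/Ω = (1/2.0) × 0.6 × 90 × (0.707 × 0.5) = 9.544 kip/in.
5.459 ≤ 9.544 → adequate.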